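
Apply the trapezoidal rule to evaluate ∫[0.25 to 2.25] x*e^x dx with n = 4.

f(x) = x*e^x
a = 0.25, b = 2.25, n = 4
h = (b - a)/n = 0.500000

Trapezoidal rule: (h/2)[f(x₀) + 2f(x₁) + 2f(x₂) + ... + f(xₙ)]

x_0 = 0.2500, f(x_0) = 0.321006, coefficient = 1
x_1 = 0.7500, f(x_1) = 1.587750, coefficient = 2
x_2 = 1.2500, f(x_2) = 4.362929, coefficient = 2
x_3 = 1.7500, f(x_3) = 10.070555, coefficient = 2
x_4 = 2.2500, f(x_4) = 21.347406, coefficient = 1

I ≈ (0.500000/2) × 53.710879 = 13.427720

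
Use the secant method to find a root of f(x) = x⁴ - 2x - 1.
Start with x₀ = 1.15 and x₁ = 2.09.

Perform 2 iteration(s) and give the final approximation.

f(x) = x⁴ - 2x - 1
x₀ = 1.15, x₁ = 2.09

Secant formula: x_{n+1} = x_n - f(x_n)(x_n - x_{n-1})/(f(x_n) - f(x_{n-1}))

Iteration 1:
  f(1.150000) = -1.550994
  f(2.090000) = 13.900298
  x_2 = 2.090000 - 13.900298×(2.090000 - 1.150000)/(13.900298 - (-1.550994))
       = 1.244357
Iteration 2:
  f(2.090000) = 13.900298
  f(1.244357) = -1.091097
  x_3 = 1.244357 - (-1.091097)×(1.244357 - 2.090000)/(-1.091097 - 13.900298)
       = 1.305904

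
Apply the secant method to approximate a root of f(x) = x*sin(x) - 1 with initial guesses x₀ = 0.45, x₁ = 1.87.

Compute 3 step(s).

f(x) = x*sin(x) - 1
x₀ = 0.45, x₁ = 1.87

Secant formula: x_{n+1} = x_n - f(x_n)(x_n - x_{n-1})/(f(x_n) - f(x_{n-1}))

Iteration 1:
  f(0.450000) = -0.804266
  f(1.870000) = 0.786919
  x_2 = 1.870000 - 0.786919×(1.870000 - 0.450000)/(0.786919 - (-0.804266))
       = 1.167740
Iteration 2:
  f(1.870000) = 0.786919
  f(1.167740) = 0.074165
  x_3 = 1.167740 - 0.074165×(1.167740 - 1.870000)/(0.074165 - 0.786919)
       = 1.094667
Iteration 3:
  f(1.167740) = 0.074165
  f(1.094667) = -0.027087
  x_4 = 1.094667 - (-0.027087)×(1.094667 - 1.167740)/(-0.027087 - 0.074165)
       = 1.114215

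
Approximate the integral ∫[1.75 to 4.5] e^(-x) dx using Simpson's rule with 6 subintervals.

f(x) = e^(-x)
a = 1.75, b = 4.5, n = 6
h = (b - a)/n = 0.458333

Simpson's rule: (h/3)[f(x₀) + 4f(x₁) + 2f(x₂) + ... + f(xₙ)]

x_0 = 1.7500, f(x_0) = 0.173774, coefficient = 1
x_1 = 2.2083, f(x_1) = 0.109884, coefficient = 4
x_2 = 2.6667, f(x_2) = 0.069483, coefficient = 2
x_3 = 3.1250, f(x_3) = 0.043937, coefficient = 4
x_4 = 3.5833, f(x_4) = 0.027783, coefficient = 2
x_5 = 4.0417, f(x_5) = 0.017568, coefficient = 4
x_6 = 4.5000, f(x_6) = 0.011109, coefficient = 1

I ≈ (0.458333/3) × 1.064971 = 0.162704
Exact value: 0.162665
Error: 0.000039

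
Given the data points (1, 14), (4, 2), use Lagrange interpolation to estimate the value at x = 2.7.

Lagrange interpolation formula:
P(x) = Σ yᵢ × Lᵢ(x)
where Lᵢ(x) = Π_{j≠i} (x - xⱼ)/(xᵢ - xⱼ)

L_0(2.7) = (2.7 - 4)/(1 - 4) = 0.433333
L_1(2.7) = (2.7 - 1)/(4 - 1) = 0.566667

P(2.7) = 14×L_0(2.7) + 2×L_1(2.7)
P(2.7) = 7.200000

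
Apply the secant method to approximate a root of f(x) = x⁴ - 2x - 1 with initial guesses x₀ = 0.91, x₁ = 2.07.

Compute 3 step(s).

f(x) = x⁴ - 2x - 1
x₀ = 0.91, x₁ = 2.07

Secant formula: x_{n+1} = x_n - f(x_n)(x_n - x_{n-1})/(f(x_n) - f(x_{n-1}))

Iteration 1:
  f(0.910000) = -2.134250
  f(2.070000) = 13.220368
  x_2 = 2.070000 - 13.220368×(2.070000 - 0.910000)/(13.220368 - (-2.134250))
       = 1.071237
Iteration 2:
  f(2.070000) = 13.220368
  f(1.071237) = -1.825606
  x_3 = 1.071237 - (-1.825606)×(1.071237 - 2.070000)/(-1.825606 - 13.220368)
       = 1.192422
Iteration 3:
  f(1.071237) = -1.825606
  f(1.192422) = -1.363129
  x_4 = 1.192422 - (-1.363129)×(1.192422 - 1.071237)/(-1.363129 - (-1.825606))
       = 1.549609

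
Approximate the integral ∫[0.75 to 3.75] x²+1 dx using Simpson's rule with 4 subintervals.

f(x) = x²+1
a = 0.75, b = 3.75, n = 4
h = (b - a)/n = 0.750000

Simpson's rule: (h/3)[f(x₀) + 4f(x₁) + 2f(x₂) + ... + f(xₙ)]

x_0 = 0.7500, f(x_0) = 1.562500, coefficient = 1
x_1 = 1.5000, f(x_1) = 3.250000, coefficient = 4
x_2 = 2.2500, f(x_2) = 6.062500, coefficient = 2
x_3 = 3.0000, f(x_3) = 10.000000, coefficient = 4
x_4 = 3.7500, f(x_4) = 15.062500, coefficient = 1

I ≈ (0.750000/3) × 81.750000 = 20.437500
Exact value: 20.437500
Error: 0.000000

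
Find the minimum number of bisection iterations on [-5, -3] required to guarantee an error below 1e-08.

We need (b-a)/2^n ≤ 1e-08
(-3 - (-5))/2^n ≤ 1e-08
2/2^n ≤ 1e-08
2^n ≥ 200000000
n ≥ log₂(200000000) = 27.58
n ≥ 28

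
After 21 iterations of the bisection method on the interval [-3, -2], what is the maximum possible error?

Bisection error bound: |error| ≤ (b-a)/2^n
|error| ≤ (-2 - (-3))/2^21 = 1/2^21
|error| ≤ 0.0000004768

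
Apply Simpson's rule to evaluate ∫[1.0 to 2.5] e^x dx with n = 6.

f(x) = e^x
a = 1.0, b = 2.5, n = 6
h = (b - a)/n = 0.250000

Simpson's rule: (h/3)[f(x₀) + 4f(x₁) + 2f(x₂) + ... + f(xₙ)]

x_0 = 1.0000, f(x_0) = 2.718282, coefficient = 1
x_1 = 1.2500, f(x_1) = 3.490343, coefficient = 4
x_2 = 1.5000, f(x_2) = 4.481689, coefficient = 2
x_3 = 1.7500, f(x_3) = 5.754603, coefficient = 4
x_4 = 2.0000, f(x_4) = 7.389056, coefficient = 2
x_5 = 2.2500, f(x_5) = 9.487736, coefficient = 4
x_6 = 2.5000, f(x_6) = 12.182494, coefficient = 1

I ≈ (0.250000/3) × 113.572992 = 9.464416
Exact value: 9.464212
Error: 0.000204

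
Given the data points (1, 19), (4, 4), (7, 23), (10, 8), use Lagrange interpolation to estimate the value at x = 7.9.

Lagrange interpolation formula:
P(x) = Σ yᵢ × Lᵢ(x)
where Lᵢ(x) = Π_{j≠i} (x - xⱼ)/(xᵢ - xⱼ)

L_0(7.9) = (7.9 - 4)/(1 - 4) × (7.9 - 7)/(1 - 7) × (7.9 - 10)/(1 - 10) = 0.045500
L_1(7.9) = (7.9 - 1)/(4 - 1) × (7.9 - 7)/(4 - 7) × (7.9 - 10)/(4 - 10) = -0.241500
L_2(7.9) = (7.9 - 1)/(7 - 1) × (7.9 - 4)/(7 - 4) × (7.9 - 10)/(7 - 10) = 1.046500
L_3(7.9) = (7.9 - 1)/(10 - 1) × (7.9 - 4)/(10 - 4) × (7.9 - 7)/(10 - 7) = 0.149500

P(7.9) = 19×L_0(7.9) + 4×L_1(7.9) + 23×L_2(7.9) + 8×L_3(7.9)
P(7.9) = 25.164000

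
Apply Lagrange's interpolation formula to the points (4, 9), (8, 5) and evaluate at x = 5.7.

Lagrange interpolation formula:
P(x) = Σ yᵢ × Lᵢ(x)
where Lᵢ(x) = Π_{j≠i} (x - xⱼ)/(xᵢ - xⱼ)

L_0(5.7) = (5.7 - 8)/(4 - 8) = 0.575000
L_1(5.7) = (5.7 - 4)/(8 - 4) = 0.425000

P(5.7) = 9×L_0(5.7) + 5×L_1(5.7)
P(5.7) = 7.300000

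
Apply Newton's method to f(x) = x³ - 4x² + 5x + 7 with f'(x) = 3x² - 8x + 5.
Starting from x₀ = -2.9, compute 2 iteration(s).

f(x) = x³ - 4x² + 5x + 7
f'(x) = 3x² - 8x + 5
x₀ = -2.9

Newton-Raphson formula: x_{n+1} = x_n - f(x_n)/f'(x_n)

Iteration 1:
  f(-2.900000) = -65.529000
  f'(-2.900000) = 53.430000
  x_1 = -2.900000 - (-65.529000)/53.430000 = -1.673554
Iteration 2:
  f(-1.673554) = -17.258168
  f'(-1.673554) = 26.790784
  x_2 = -1.673554 - (-17.258168)/26.790784 = -1.029371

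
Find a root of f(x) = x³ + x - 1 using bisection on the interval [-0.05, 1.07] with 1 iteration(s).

f(x) = x³ + x - 1
Initial interval: [-0.05, 1.07]

Iteration 1:
  c_1 = (-0.050000 + 1.070000)/2 = 0.510000
  f(c_1) = f(0.510000) = -0.357349
  f(a) × f(c) ≥ 0, new interval: [0.510000, 1.070000]

After 1 iteration(s), the approximation is c_1 = 0.510000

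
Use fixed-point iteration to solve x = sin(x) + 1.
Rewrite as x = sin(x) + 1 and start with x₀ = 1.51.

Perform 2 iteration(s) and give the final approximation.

Equation: x = sin(x) + 1
Fixed-point form: x = sin(x) + 1
x₀ = 1.51

x_1 = g(1.510000) = 1.998152
x_2 = g(1.998152) = 1.910065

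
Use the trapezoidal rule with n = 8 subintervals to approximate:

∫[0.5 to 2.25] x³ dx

f(x) = x³
a = 0.5, b = 2.25, n = 8
h = (b - a)/n = 0.218750

Trapezoidal rule: (h/2)[f(x₀) + 2f(x₁) + 2f(x₂) + ... + f(xₙ)]

x_0 = 0.5000, f(x_0) = 0.125000, coefficient = 1
x_1 = 0.7188, f(x_1) = 0.371307, coefficient = 2
x_2 = 0.9375, f(x_2) = 0.823975, coefficient = 2
x_3 = 1.1562, f(x_3) = 1.545807, coefficient = 2
x_4 = 1.3750, f(x_4) = 2.599609, coefficient = 2
x_5 = 1.5938, f(x_5) = 4.048187, coefficient = 2
x_6 = 1.8125, f(x_6) = 5.954346, coefficient = 2
x_7 = 2.0312, f(x_7) = 8.380890, coefficient = 2
x_8 = 2.2500, f(x_8) = 11.390625, coefficient = 1

I ≈ (0.218750/2) × 58.963867 = 6.449173
Exact value: 6.391602
Error: 0.057571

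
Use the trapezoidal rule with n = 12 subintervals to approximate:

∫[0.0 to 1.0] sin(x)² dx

f(x) = sin(x)²
a = 0.0, b = 1.0, n = 12
h = (b - a)/n = 0.083333

Trapezoidal rule: (h/2)[f(x₀) + 2f(x₁) + 2f(x₂) + ... + f(xₙ)]

x_0 = 0.0000, f(x_0) = 0.000000, coefficient = 1
x_1 = 0.0833, f(x_1) = 0.006928, coefficient = 2
x_2 = 0.1667, f(x_2) = 0.027522, coefficient = 2
x_3 = 0.2500, f(x_3) = 0.061209, coefficient = 2
x_4 = 0.3333, f(x_4) = 0.107056, coefficient = 2
x_5 = 0.4167, f(x_5) = 0.163794, coefficient = 2
x_6 = 0.5000, f(x_6) = 0.229849, coefficient = 2
x_7 = 0.5833, f(x_7) = 0.303391, coefficient = 2
x_8 = 0.6667, f(x_8) = 0.382381, coefficient = 2
x_9 = 0.7500, f(x_9) = 0.464631, coefficient = 2
x_10 = 0.8333, f(x_10) = 0.547862, coefficient = 2
x_11 = 0.9167, f(x_11) = 0.629766, coefficient = 2
x_12 = 1.0000, f(x_12) = 0.708073, coefficient = 1

I ≈ (0.083333/2) × 6.556850 = 0.273202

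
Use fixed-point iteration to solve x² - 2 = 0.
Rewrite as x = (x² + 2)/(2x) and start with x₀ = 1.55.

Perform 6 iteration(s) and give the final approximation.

Equation: x² - 2 = 0
Fixed-point form: x = (x² + 2)/(2x)
x₀ = 1.55

x_1 = g(1.550000) = 1.420161
x_2 = g(1.420161) = 1.414226
x_3 = g(1.414226) = 1.414214
x_4 = g(1.414214) = 1.414214
x_5 = g(1.414214) = 1.414214
x_6 = g(1.414214) = 1.414214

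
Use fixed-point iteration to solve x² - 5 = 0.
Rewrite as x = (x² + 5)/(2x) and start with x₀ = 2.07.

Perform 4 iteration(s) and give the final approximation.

Equation: x² - 5 = 0
Fixed-point form: x = (x² + 5)/(2x)
x₀ = 2.07

x_1 = g(2.070000) = 2.242729
x_2 = g(2.242729) = 2.236078
x_3 = g(2.236078) = 2.236068
x_4 = g(2.236068) = 2.236068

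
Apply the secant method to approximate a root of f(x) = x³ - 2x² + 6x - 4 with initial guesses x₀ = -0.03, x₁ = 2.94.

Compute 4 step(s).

f(x) = x³ - 2x² + 6x - 4
x₀ = -0.03, x₁ = 2.94

Secant formula: x_{n+1} = x_n - f(x_n)(x_n - x_{n-1})/(f(x_n) - f(x_{n-1}))

Iteration 1:
  f(-0.030000) = -4.181827
  f(2.940000) = 21.764984
  x_2 = 2.940000 - 21.764984×(2.940000 - (-0.030000))/(21.764984 - (-4.181827))
       = 0.448673
Iteration 2:
  f(2.940000) = 21.764984
  f(0.448673) = -1.620258
  x_3 = 0.448673 - (-1.620258)×(0.448673 - 2.940000)/(-1.620258 - 21.764984)
       = 0.621285
Iteration 3:
  f(0.448673) = -1.620258
  f(0.621285) = -0.804465
  x_4 = 0.621285 - (-0.804465)×(0.621285 - 0.448673)/(-0.804465 - (-1.620258))
       = 0.791502
Iteration 4:
  f(0.621285) = -0.804465
  f(0.791502) = -0.008085
  x_5 = 0.791502 - (-0.008085)×(0.791502 - 0.621285)/(-0.008085 - (-0.804465))
       = 0.793229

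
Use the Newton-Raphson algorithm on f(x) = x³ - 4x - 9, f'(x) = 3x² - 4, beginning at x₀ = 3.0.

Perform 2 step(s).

f(x) = x³ - 4x - 9
f'(x) = 3x² - 4
x₀ = 3.0

Newton-Raphson formula: x_{n+1} = x_n - f(x_n)/f'(x_n)

Iteration 1:
  f(3.000000) = 6.000000
  f'(3.000000) = 23.000000
  x_1 = 3.000000 - 6.000000/23.000000 = 2.739130
Iteration 2:
  f(2.739130) = 0.594723
  f'(2.739130) = 18.508507
  x_2 = 2.739130 - 0.594723/18.508507 = 2.706998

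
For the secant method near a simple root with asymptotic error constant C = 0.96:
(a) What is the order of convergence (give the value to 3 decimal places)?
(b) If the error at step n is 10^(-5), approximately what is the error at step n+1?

(a) Secant method has superlinear convergence with order φ = (1+√5)/2 ≈ 1.618.
    This means |e_{n+1}| ≈ C|e_n|^1.618.

(b) With |e_n| = 10^(-5) and C = 0.96:
    |e_{n+1}| ≈ 0.96 × (10^(-5))^1.618 = 0.96 × 10^(-8.09)

(a) ≈ 1.618 (golden ratio); (b) |e_{n+1}| ≈ 7.800e-09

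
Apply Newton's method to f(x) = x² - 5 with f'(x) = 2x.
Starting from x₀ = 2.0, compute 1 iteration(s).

f(x) = x² - 5
f'(x) = 2x
x₀ = 2.0

Newton-Raphson formula: x_{n+1} = x_n - f(x_n)/f'(x_n)

Iteration 1:
  f(2.000000) = -1.000000
  f'(2.000000) = 4.000000
  x_1 = 2.000000 - (-1.000000)/4.000000 = 2.250000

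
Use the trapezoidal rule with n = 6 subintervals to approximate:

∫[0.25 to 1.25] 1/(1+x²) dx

f(x) = 1/(1+x²)
a = 0.25, b = 1.25, n = 6
h = (b - a)/n = 0.166667

Trapezoidal rule: (h/2)[f(x₀) + 2f(x₁) + 2f(x₂) + ... + f(xₙ)]

x_0 = 0.2500, f(x_0) = 0.941176, coefficient = 1
x_1 = 0.4167, f(x_1) = 0.852071, coefficient = 2
x_2 = 0.5833, f(x_2) = 0.746114, coefficient = 2
x_3 = 0.7500, f(x_3) = 0.640000, coefficient = 2
x_4 = 0.9167, f(x_4) = 0.543396, coefficient = 2
x_5 = 1.0833, f(x_5) = 0.460064, coefficient = 2
x_6 = 1.2500, f(x_6) = 0.390244, coefficient = 1

I ≈ (0.166667/2) × 7.814711 = 0.651226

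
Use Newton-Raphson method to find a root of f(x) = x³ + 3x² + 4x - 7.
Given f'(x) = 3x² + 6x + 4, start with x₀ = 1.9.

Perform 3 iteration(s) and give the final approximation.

f(x) = x³ + 3x² + 4x - 7
f'(x) = 3x² + 6x + 4
x₀ = 1.9

Newton-Raphson formula: x_{n+1} = x_n - f(x_n)/f'(x_n)

Iteration 1:
  f(1.900000) = 18.289000
  f'(1.900000) = 26.230000
  x_1 = 1.900000 - 18.289000/26.230000 = 1.202745
Iteration 2:
  f(1.202745) = 3.890651
  f'(1.202745) = 15.556256
  x_2 = 1.202745 - 3.890651/15.556256 = 0.952643
Iteration 3:
  f(0.952643) = 0.397708
  f'(0.952643) = 12.438443
  x_3 = 0.952643 - 0.397708/12.438443 = 0.920669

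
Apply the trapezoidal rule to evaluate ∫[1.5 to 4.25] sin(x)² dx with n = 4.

f(x) = sin(x)²
a = 1.5, b = 4.25, n = 4
h = (b - a)/n = 0.687500

Trapezoidal rule: (h/2)[f(x₀) + 2f(x₁) + 2f(x₂) + ... + f(xₙ)]

x_0 = 1.5000, f(x_0) = 0.994996, coefficient = 1
x_1 = 2.1875, f(x_1) = 0.665512, coefficient = 2
x_2 = 2.8750, f(x_2) = 0.069404, coefficient = 2
x_3 = 3.5625, f(x_3) = 0.166945, coefficient = 2
x_4 = 4.2500, f(x_4) = 0.801006, coefficient = 1

I ≈ (0.687500/2) × 3.599724 = 1.237405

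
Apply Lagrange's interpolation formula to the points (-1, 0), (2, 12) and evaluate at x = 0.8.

Lagrange interpolation formula:
P(x) = Σ yᵢ × Lᵢ(x)
where Lᵢ(x) = Π_{j≠i} (x - xⱼ)/(xᵢ - xⱼ)

L_0(0.8) = (0.8 - 2)/(-1 - 2) = 0.400000
L_1(0.8) = (0.8 - (-1))/(2 - (-1)) = 0.600000

P(0.8) = 0×L_0(0.8) + 12×L_1(0.8)
P(0.8) = 7.200000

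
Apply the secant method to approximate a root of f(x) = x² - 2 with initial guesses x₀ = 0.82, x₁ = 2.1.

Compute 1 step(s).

f(x) = x² - 2
x₀ = 0.82, x₁ = 2.1

Secant formula: x_{n+1} = x_n - f(x_n)(x_n - x_{n-1})/(f(x_n) - f(x_{n-1}))

Iteration 1:
  f(0.820000) = -1.327600
  f(2.100000) = 2.410000
  x_2 = 2.100000 - 2.410000×(2.100000 - 0.820000)/(2.410000 - (-1.327600))
       = 1.274658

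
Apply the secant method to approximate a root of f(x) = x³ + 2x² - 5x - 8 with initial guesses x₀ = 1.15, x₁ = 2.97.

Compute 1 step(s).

f(x) = x³ + 2x² - 5x - 8
x₀ = 1.15, x₁ = 2.97

Secant formula: x_{n+1} = x_n - f(x_n)(x_n - x_{n-1})/(f(x_n) - f(x_{n-1}))

Iteration 1:
  f(1.150000) = -9.584125
  f(2.970000) = 20.989873
  x_2 = 2.970000 - 20.989873×(2.970000 - 1.150000)/(20.989873 - (-9.584125))
       = 1.720521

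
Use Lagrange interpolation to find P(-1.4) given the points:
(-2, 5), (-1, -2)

Lagrange interpolation formula:
P(x) = Σ yᵢ × Lᵢ(x)
where Lᵢ(x) = Π_{j≠i} (x - xⱼ)/(xᵢ - xⱼ)

L_0(-1.4) = (-1.4 - (-1))/(-2 - (-1)) = 0.400000
L_1(-1.4) = (-1.4 - (-2))/(-1 - (-2)) = 0.600000

P(-1.4) = 5×L_0(-1.4) + (-2)×L_1(-1.4)
P(-1.4) = 0.800000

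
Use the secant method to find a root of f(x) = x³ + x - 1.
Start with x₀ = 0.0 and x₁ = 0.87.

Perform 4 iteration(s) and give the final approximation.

f(x) = x³ + x - 1
x₀ = 0.0, x₁ = 0.87

Secant formula: x_{n+1} = x_n - f(x_n)(x_n - x_{n-1})/(f(x_n) - f(x_{n-1}))

Iteration 1:
  f(0.000000) = -1.000000
  f(0.870000) = 0.528503
  x_2 = 0.870000 - 0.528503×(0.870000 - 0.000000)/(0.528503 - (-1.000000))
       = 0.569184
Iteration 2:
  f(0.870000) = 0.528503
  f(0.569184) = -0.246417
  x_3 = 0.569184 - (-0.246417)×(0.569184 - 0.870000)/(-0.246417 - 0.528503)
       = 0.664841
Iteration 3:
  f(0.569184) = -0.246417
  f(0.664841) = -0.041291
  x_4 = 0.664841 - (-0.041291)×(0.664841 - 0.569184)/(-0.041291 - (-0.246417))
       = 0.684096
Iteration 4:
  f(0.664841) = -0.041291
  f(0.684096) = 0.004244
  x_5 = 0.684096 - 0.004244×(0.684096 - 0.664841)/(0.004244 - (-0.041291))
       = 0.682301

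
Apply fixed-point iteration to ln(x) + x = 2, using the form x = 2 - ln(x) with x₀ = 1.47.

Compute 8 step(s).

Equation: ln(x) + x = 2
Fixed-point form: x = 2 - ln(x)
x₀ = 1.47

x_1 = g(1.470000) = 1.614738
x_2 = g(1.614738) = 1.520828
x_3 = g(1.520828) = 1.580745
x_4 = g(1.580745) = 1.542104
x_5 = g(1.542104) = 1.566853
x_6 = g(1.566853) = 1.550931
x_7 = g(1.550931) = 1.561145
x_8 = g(1.561145) = 1.554581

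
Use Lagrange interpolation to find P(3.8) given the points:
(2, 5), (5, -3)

Lagrange interpolation formula:
P(x) = Σ yᵢ × Lᵢ(x)
where Lᵢ(x) = Π_{j≠i} (x - xⱼ)/(xᵢ - xⱼ)

L_0(3.8) = (3.8 - 5)/(2 - 5) = 0.400000
L_1(3.8) = (3.8 - 2)/(5 - 2) = 0.600000

P(3.8) = 5×L_0(3.8) + (-3)×L_1(3.8)
P(3.8) = 0.200000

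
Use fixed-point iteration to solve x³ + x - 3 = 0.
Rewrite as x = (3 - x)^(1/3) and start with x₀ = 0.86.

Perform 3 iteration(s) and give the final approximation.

Equation: x³ + x - 3 = 0
Fixed-point form: x = (3 - x)^(1/3)
x₀ = 0.86

x_1 = g(0.860000) = 1.288659
x_2 = g(1.288659) = 1.196131
x_3 = g(1.196131) = 1.217311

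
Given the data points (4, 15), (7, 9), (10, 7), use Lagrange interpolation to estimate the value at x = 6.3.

Lagrange interpolation formula:
P(x) = Σ yᵢ × Lᵢ(x)
where Lᵢ(x) = Π_{j≠i} (x - xⱼ)/(xᵢ - xⱼ)

L_0(6.3) = (6.3 - 7)/(4 - 7) × (6.3 - 10)/(4 - 10) = 0.143889
L_1(6.3) = (6.3 - 4)/(7 - 4) × (6.3 - 10)/(7 - 10) = 0.945556
L_2(6.3) = (6.3 - 4)/(10 - 4) × (6.3 - 7)/(10 - 7) = -0.089444

P(6.3) = 15×L_0(6.3) + 9×L_1(6.3) + 7×L_2(6.3)
P(6.3) = 10.042222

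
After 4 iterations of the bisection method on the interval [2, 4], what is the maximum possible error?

Bisection error bound: |error| ≤ (b-a)/2^n
|error| ≤ (4 - 2)/2^4 = 2/2^4
|error| ≤ 0.1250000000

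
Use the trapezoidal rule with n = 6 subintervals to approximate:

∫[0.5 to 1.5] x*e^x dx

f(x) = x*e^x
a = 0.5, b = 1.5, n = 6
h = (b - a)/n = 0.166667

Trapezoidal rule: (h/2)[f(x₀) + 2f(x₁) + 2f(x₂) + ... + f(xₙ)]

x_0 = 0.5000, f(x_0) = 0.824361, coefficient = 1
x_1 = 0.6667, f(x_1) = 1.298489, coefficient = 2
x_2 = 0.8333, f(x_2) = 1.917480, coefficient = 2
x_3 = 1.0000, f(x_3) = 2.718282, coefficient = 2
x_4 = 1.1667, f(x_4) = 3.746482, coefficient = 2
x_5 = 1.3333, f(x_5) = 5.058224, coefficient = 2
x_6 = 1.5000, f(x_6) = 6.722534, coefficient = 1

I ≈ (0.166667/2) × 37.024809 = 3.085401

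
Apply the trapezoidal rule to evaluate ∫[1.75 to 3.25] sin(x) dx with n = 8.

f(x) = sin(x)
a = 1.75, b = 3.25, n = 8
h = (b - a)/n = 0.187500

Trapezoidal rule: (h/2)[f(x₀) + 2f(x₁) + 2f(x₂) + ... + f(xₙ)]

x_0 = 1.7500, f(x_0) = 0.983986, coefficient = 1
x_1 = 1.9375, f(x_1) = 0.933514, coefficient = 2
x_2 = 2.1250, f(x_2) = 0.850320, coefficient = 2
x_3 = 2.3125, f(x_3) = 0.737319, coefficient = 2
x_4 = 2.5000, f(x_4) = 0.598472, coefficient = 2
x_5 = 2.6875, f(x_5) = 0.438647, coefficient = 2
x_6 = 2.8750, f(x_6) = 0.263446, coefficient = 2
x_7 = 3.0625, f(x_7) = 0.079010, coefficient = 2
x_8 = 3.2500, f(x_8) = -0.108195, coefficient = 1

I ≈ (0.187500/2) × 8.677247 = 0.813492
Exact value: 0.815884
Error: 0.002392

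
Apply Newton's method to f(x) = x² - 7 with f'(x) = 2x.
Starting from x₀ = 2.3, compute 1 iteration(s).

f(x) = x² - 7
f'(x) = 2x
x₀ = 2.3

Newton-Raphson formula: x_{n+1} = x_n - f(x_n)/f'(x_n)

Iteration 1:
  f(2.300000) = -1.710000
  f'(2.300000) = 4.600000
  x_1 = 2.300000 - (-1.710000)/4.600000 = 2.671739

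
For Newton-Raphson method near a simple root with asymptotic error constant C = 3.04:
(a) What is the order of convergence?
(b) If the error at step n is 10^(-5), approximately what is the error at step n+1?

(a) Newton-Raphson has quadratic (order 2) convergence near simple roots.
    This means |e_{n+1}| ≈ C|e_n|².

(b) With |e_n| = 10^(-5) and C = 3.04:
    |e_{n+1}| ≈ 3.04 × (10^(-5))² = 3.04 × 10^(-10)

(a) 2 (quadratic); (b) |e_{n+1}| ≈ 3.040e-10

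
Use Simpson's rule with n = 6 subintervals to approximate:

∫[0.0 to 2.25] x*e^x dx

f(x) = x*e^x
a = 0.0, b = 2.25, n = 6
h = (b - a)/n = 0.375000

Simpson's rule: (h/3)[f(x₀) + 4f(x₁) + 2f(x₂) + ... + f(xₙ)]

x_0 = 0.0000, f(x_0) = 0.000000, coefficient = 1
x_1 = 0.3750, f(x_1) = 0.545622, coefficient = 4
x_2 = 0.7500, f(x_2) = 1.587750, coefficient = 2
x_3 = 1.1250, f(x_3) = 3.465244, coefficient = 4
x_4 = 1.5000, f(x_4) = 6.722534, coefficient = 2
x_5 = 1.8750, f(x_5) = 12.226536, coefficient = 4
x_6 = 2.2500, f(x_6) = 21.347406, coefficient = 1

I ≈ (0.375000/3) × 102.917579 = 12.864697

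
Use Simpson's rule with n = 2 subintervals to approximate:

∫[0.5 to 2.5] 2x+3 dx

f(x) = 2x+3
a = 0.5, b = 2.5, n = 2
h = (b - a)/n = 1.000000

Simpson's rule: (h/3)[f(x₀) + 4f(x₁) + 2f(x₂) + ... + f(xₙ)]

x_0 = 0.5000, f(x_0) = 4.000000, coefficient = 1
x_1 = 1.5000, f(x_1) = 6.000000, coefficient = 4
x_2 = 2.5000, f(x_2) = 8.000000, coefficient = 1

I ≈ (1.000000/3) × 36.000000 = 12.000000
Exact value: 12.000000
Error: 0.000000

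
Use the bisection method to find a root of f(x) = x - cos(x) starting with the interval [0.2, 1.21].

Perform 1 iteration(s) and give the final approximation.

f(x) = x - cos(x)
Initial interval: [0.2, 1.21]

Iteration 1:
  c_1 = (0.200000 + 1.210000)/2 = 0.705000
  f(c_1) = f(0.705000) = -0.056612
  f(a) × f(c) ≥ 0, new interval: [0.705000, 1.210000]

After 1 iteration(s), the approximation is c_1 = 0.705000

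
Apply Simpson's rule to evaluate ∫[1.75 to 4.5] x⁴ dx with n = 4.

f(x) = x⁴
a = 1.75, b = 4.5, n = 4
h = (b - a)/n = 0.687500

Simpson's rule: (h/3)[f(x₀) + 4f(x₁) + 2f(x₂) + ... + f(xₙ)]

x_0 = 1.7500, f(x_0) = 9.378906, coefficient = 1
x_1 = 2.4375, f(x_1) = 35.300308, coefficient = 4
x_2 = 3.1250, f(x_2) = 95.367432, coefficient = 2
x_3 = 3.8125, f(x_3) = 211.270767, coefficient = 4
x_4 = 4.5000, f(x_4) = 410.062500, coefficient = 1

I ≈ (0.687500/3) × 1596.460571 = 365.855548
Exact value: 365.773633
Error: 0.081915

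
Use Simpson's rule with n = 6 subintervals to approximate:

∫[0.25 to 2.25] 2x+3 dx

f(x) = 2x+3
a = 0.25, b = 2.25, n = 6
h = (b - a)/n = 0.333333

Simpson's rule: (h/3)[f(x₀) + 4f(x₁) + 2f(x₂) + ... + f(xₙ)]

x_0 = 0.2500, f(x_0) = 3.500000, coefficient = 1
x_1 = 0.5833, f(x_1) = 4.166667, coefficient = 4
x_2 = 0.9167, f(x_2) = 4.833333, coefficient = 2
x_3 = 1.2500, f(x_3) = 5.500000, coefficient = 4
x_4 = 1.5833, f(x_4) = 6.166667, coefficient = 2
x_5 = 1.9167, f(x_5) = 6.833333, coefficient = 4
x_6 = 2.2500, f(x_6) = 7.500000, coefficient = 1

I ≈ (0.333333/3) × 99.000000 = 11.000000
Exact value: 11.000000
Error: 0.000000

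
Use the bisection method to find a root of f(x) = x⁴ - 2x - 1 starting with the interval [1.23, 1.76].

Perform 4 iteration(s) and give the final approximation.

f(x) = x⁴ - 2x - 1
Initial interval: [1.23, 1.76]

Iteration 1:
  c_1 = (1.230000 + 1.760000)/2 = 1.495000
  f(c_1) = f(1.495000) = 1.005337
  f(a) × f(c) < 0, new interval: [1.230000, 1.495000]
Iteration 2:
  c_2 = (1.230000 + 1.495000)/2 = 1.362500
  f(c_2) = f(1.362500) = -0.278756
  f(a) × f(c) ≥ 0, new interval: [1.362500, 1.495000]
Iteration 3:
  c_3 = (1.362500 + 1.495000)/2 = 1.428750
  f(c_3) = f(1.428750) = 0.309514
  f(a) × f(c) < 0, new interval: [1.362500, 1.428750]
Iteration 4:
  c_4 = (1.362500 + 1.428750)/2 = 1.395625
  f(c_4) = f(1.395625) = 0.002555
  f(a) × f(c) < 0, new interval: [1.362500, 1.395625]

After 4 iteration(s), the approximation is c_4 = 1.395625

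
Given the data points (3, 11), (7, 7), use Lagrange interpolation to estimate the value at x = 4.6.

Lagrange interpolation formula:
P(x) = Σ yᵢ × Lᵢ(x)
where Lᵢ(x) = Π_{j≠i} (x - xⱼ)/(xᵢ - xⱼ)

L_0(4.6) = (4.6 - 7)/(3 - 7) = 0.600000
L_1(4.6) = (4.6 - 3)/(7 - 3) = 0.400000

P(4.6) = 11×L_0(4.6) + 7×L_1(4.6)
P(4.6) = 9.400000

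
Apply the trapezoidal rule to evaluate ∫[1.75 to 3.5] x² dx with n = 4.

f(x) = x²
a = 1.75, b = 3.5, n = 4
h = (b - a)/n = 0.437500

Trapezoidal rule: (h/2)[f(x₀) + 2f(x₁) + 2f(x₂) + ... + f(xₙ)]

x_0 = 1.7500, f(x_0) = 3.062500, coefficient = 1
x_1 = 2.1875, f(x_1) = 4.785156, coefficient = 2
x_2 = 2.6250, f(x_2) = 6.890625, coefficient = 2
x_3 = 3.0625, f(x_3) = 9.378906, coefficient = 2
x_4 = 3.5000, f(x_4) = 12.250000, coefficient = 1

I ≈ (0.437500/2) × 57.421875 = 12.561035
Exact value: 12.505208
Error: 0.055827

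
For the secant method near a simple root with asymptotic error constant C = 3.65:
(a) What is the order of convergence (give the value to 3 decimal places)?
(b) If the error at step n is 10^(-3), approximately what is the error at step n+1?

(a) Secant method has superlinear convergence with order φ = (1+√5)/2 ≈ 1.618.
    This means |e_{n+1}| ≈ C|e_n|^1.618.

(b) With |e_n| = 10^(-3) and C = 3.65:
    |e_{n+1}| ≈ 3.65 × (10^(-3))^1.618 = 3.65 × 10^(-4.85)

(a) ≈ 1.618 (golden ratio); (b) |e_{n+1}| ≈ 5.107e-05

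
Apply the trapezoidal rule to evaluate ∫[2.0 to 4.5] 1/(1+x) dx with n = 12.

f(x) = 1/(1+x)
a = 2.0, b = 4.5, n = 12
h = (b - a)/n = 0.208333

Trapezoidal rule: (h/2)[f(x₀) + 2f(x₁) + 2f(x₂) + ... + f(xₙ)]

x_0 = 2.0000, f(x_0) = 0.333333, coefficient = 1
x_1 = 2.2083, f(x_1) = 0.311688, coefficient = 2
x_2 = 2.4167, f(x_2) = 0.292683, coefficient = 2
x_3 = 2.6250, f(x_3) = 0.275862, coefficient = 2
x_4 = 2.8333, f(x_4) = 0.260870, coefficient = 2
x_5 = 3.0417, f(x_5) = 0.247423, coefficient = 2
x_6 = 3.2500, f(x_6) = 0.235294, coefficient = 2
x_7 = 3.4583, f(x_7) = 0.224299, coefficient = 2
x_8 = 3.6667, f(x_8) = 0.214286, coefficient = 2
x_9 = 3.8750, f(x_9) = 0.205128, coefficient = 2
x_10 = 4.0833, f(x_10) = 0.196721, coefficient = 2
x_11 = 4.2917, f(x_11) = 0.188976, coefficient = 2
x_12 = 4.5000, f(x_12) = 0.181818, coefficient = 1

I ≈ (0.208333/2) × 5.821612 = 0.606418
Exact value: 0.606136
Error: 0.000282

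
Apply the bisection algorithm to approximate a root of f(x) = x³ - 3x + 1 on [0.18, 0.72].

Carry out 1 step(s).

f(x) = x³ - 3x + 1
Initial interval: [0.18, 0.72]

Iteration 1:
  c_1 = (0.180000 + 0.720000)/2 = 0.450000
  f(c_1) = f(0.450000) = -0.258875
  f(a) × f(c) < 0, new interval: [0.180000, 0.450000]

After 1 iteration(s), the approximation is c_1 = 0.450000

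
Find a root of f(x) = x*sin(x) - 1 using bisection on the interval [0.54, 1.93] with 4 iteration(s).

f(x) = x*sin(x) - 1
Initial interval: [0.54, 1.93]

Iteration 1:
  c_1 = (0.540000 + 1.930000)/2 = 1.235000
  f(c_1) = f(1.235000) = 0.166023
  f(a) × f(c) < 0, new interval: [0.540000, 1.235000]
Iteration 2:
  c_2 = (0.540000 + 1.235000)/2 = 0.887500
  f(c_2) = f(0.887500) = -0.311747
  f(a) × f(c) ≥ 0, new interval: [0.887500, 1.235000]
Iteration 3:
  c_3 = (0.887500 + 1.235000)/2 = 1.061250
  f(c_3) = f(1.061250) = -0.073565
  f(a) × f(c) ≥ 0, new interval: [1.061250, 1.235000]
Iteration 4:
  c_4 = (1.061250 + 1.235000)/2 = 1.148125
  f(c_4) = f(1.148125) = 0.047086
  f(a) × f(c) < 0, new interval: [1.061250, 1.148125]

After 4 iteration(s), the approximation is c_4 = 1.148125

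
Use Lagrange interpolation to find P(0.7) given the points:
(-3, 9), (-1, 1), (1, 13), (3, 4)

Lagrange interpolation formula:
P(x) = Σ yᵢ × Lᵢ(x)
where Lᵢ(x) = Π_{j≠i} (x - xⱼ)/(xᵢ - xⱼ)

L_0(0.7) = (0.7 - (-1))/(-3 - (-1)) × (0.7 - 1)/(-3 - 1) × (0.7 - 3)/(-3 - 3) = -0.024437
L_1(0.7) = (0.7 - (-3))/(-1 - (-3)) × (0.7 - 1)/(-1 - 1) × (0.7 - 3)/(-1 - 3) = 0.159563
L_2(0.7) = (0.7 - (-3))/(1 - (-3)) × (0.7 - (-1))/(1 - (-1)) × (0.7 - 3)/(1 - 3) = 0.904187
L_3(0.7) = (0.7 - (-3))/(3 - (-3)) × (0.7 - (-1))/(3 - (-1)) × (0.7 - 1)/(3 - 1) = -0.039313

P(0.7) = 9×L_0(0.7) + 1×L_1(0.7) + 13×L_2(0.7) + 4×L_3(0.7)
P(0.7) = 11.536812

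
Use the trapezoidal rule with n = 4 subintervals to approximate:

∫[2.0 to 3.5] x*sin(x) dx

f(x) = x*sin(x)
a = 2.0, b = 3.5, n = 4
h = (b - a)/n = 0.375000

Trapezoidal rule: (h/2)[f(x₀) + 2f(x₁) + 2f(x₂) + ... + f(xₙ)]

x_0 = 2.0000, f(x_0) = 1.818595, coefficient = 1
x_1 = 2.3750, f(x_1) = 1.647502, coefficient = 2
x_2 = 2.7500, f(x_2) = 1.049568, coefficient = 2
x_3 = 3.1250, f(x_3) = 0.051850, coefficient = 2
x_4 = 3.5000, f(x_4) = -1.227741, coefficient = 1

I ≈ (0.375000/2) × 6.088692 = 1.141630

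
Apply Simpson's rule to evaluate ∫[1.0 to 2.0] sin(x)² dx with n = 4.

f(x) = sin(x)²
a = 1.0, b = 2.0, n = 4
h = (b - a)/n = 0.250000

Simpson's rule: (h/3)[f(x₀) + 4f(x₁) + 2f(x₂) + ... + f(xₙ)]

x_0 = 1.0000, f(x_0) = 0.708073, coefficient = 1
x_1 = 1.2500, f(x_1) = 0.900572, coefficient = 4
x_2 = 1.5000, f(x_2) = 0.994996, coefficient = 2
x_3 = 1.7500, f(x_3) = 0.968228, coefficient = 4
x_4 = 2.0000, f(x_4) = 0.826822, coefficient = 1

I ≈ (0.250000/3) × 11.000088 = 0.916674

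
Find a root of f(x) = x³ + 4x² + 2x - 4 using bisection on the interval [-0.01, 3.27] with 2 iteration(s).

f(x) = x³ + 4x² + 2x - 4
Initial interval: [-0.01, 3.27]

Iteration 1:
  c_1 = (-0.010000 + 3.270000)/2 = 1.630000
  f(c_1) = f(1.630000) = 14.218347
  f(a) × f(c) < 0, new interval: [-0.010000, 1.630000]
Iteration 2:
  c_2 = (-0.010000 + 1.630000)/2 = 0.810000
  f(c_2) = f(0.810000) = 0.775841
  f(a) × f(c) < 0, new interval: [-0.010000, 0.810000]

After 2 iteration(s), the approximation is c_2 = 0.810000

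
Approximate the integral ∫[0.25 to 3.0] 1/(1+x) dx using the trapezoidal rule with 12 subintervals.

f(x) = 1/(1+x)
a = 0.25, b = 3.0, n = 12
h = (b - a)/n = 0.229167

Trapezoidal rule: (h/2)[f(x₀) + 2f(x₁) + 2f(x₂) + ... + f(xₙ)]

x_0 = 0.2500, f(x_0) = 0.800000, coefficient = 1
x_1 = 0.4792, f(x_1) = 0.676056, coefficient = 2
x_2 = 0.7083, f(x_2) = 0.585366, coefficient = 2
x_3 = 0.9375, f(x_3) = 0.516129, coefficient = 2
x_4 = 1.1667, f(x_4) = 0.461538, coefficient = 2
x_5 = 1.3958, f(x_5) = 0.417391, coefficient = 2
x_6 = 1.6250, f(x_6) = 0.380952, coefficient = 2
x_7 = 1.8542, f(x_7) = 0.350365, coefficient = 2
x_8 = 2.0833, f(x_8) = 0.324324, coefficient = 2
x_9 = 2.3125, f(x_9) = 0.301887, coefficient = 2
x_10 = 2.5417, f(x_10) = 0.282353, coefficient = 2
x_11 = 2.7708, f(x_11) = 0.265193, coefficient = 2
x_12 = 3.0000, f(x_12) = 0.250000, coefficient = 1

I ≈ (0.229167/2) × 10.173112 = 1.165669
Exact value: 1.163151
Error: 0.002518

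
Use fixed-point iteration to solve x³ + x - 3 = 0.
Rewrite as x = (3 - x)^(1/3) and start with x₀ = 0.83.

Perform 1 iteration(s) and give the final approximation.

Equation: x³ + x - 3 = 0
Fixed-point form: x = (3 - x)^(1/3)
x₀ = 0.83

x_1 = g(0.830000) = 1.294653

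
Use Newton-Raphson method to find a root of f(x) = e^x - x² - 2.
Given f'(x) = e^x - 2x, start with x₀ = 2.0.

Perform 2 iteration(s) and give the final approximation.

f(x) = e^x - x² - 2
f'(x) = e^x - 2x
x₀ = 2.0

Newton-Raphson formula: x_{n+1} = x_n - f(x_n)/f'(x_n)

Iteration 1:
  f(2.000000) = 1.389056
  f'(2.000000) = 3.389056
  x_1 = 2.000000 - 1.389056/3.389056 = 1.590135
Iteration 2:
  f(1.590135) = 0.375881
  f'(1.590135) = 1.724140
  x_2 = 1.590135 - 0.375881/1.724140 = 1.372124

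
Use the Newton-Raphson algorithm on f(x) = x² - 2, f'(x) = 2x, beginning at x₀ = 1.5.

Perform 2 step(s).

f(x) = x² - 2
f'(x) = 2x
x₀ = 1.5

Newton-Raphson formula: x_{n+1} = x_n - f(x_n)/f'(x_n)

Iteration 1:
  f(1.500000) = 0.250000
  f'(1.500000) = 3.000000
  x_1 = 1.500000 - 0.250000/3.000000 = 1.416667
Iteration 2:
  f(1.416667) = 0.006944
  f'(1.416667) = 2.833333
  x_2 = 1.416667 - 0.006944/2.833333 = 1.414216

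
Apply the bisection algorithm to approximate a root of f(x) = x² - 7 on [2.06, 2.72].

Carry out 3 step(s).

f(x) = x² - 7
Initial interval: [2.06, 2.72]

Iteration 1:
  c_1 = (2.060000 + 2.720000)/2 = 2.390000
  f(c_1) = f(2.390000) = -1.287900
  f(a) × f(c) ≥ 0, new interval: [2.390000, 2.720000]
Iteration 2:
  c_2 = (2.390000 + 2.720000)/2 = 2.555000
  f(c_2) = f(2.555000) = -0.471975
  f(a) × f(c) ≥ 0, new interval: [2.555000, 2.720000]
Iteration 3:
  c_3 = (2.555000 + 2.720000)/2 = 2.637500
  f(c_3) = f(2.637500) = -0.043594
  f(a) × f(c) ≥ 0, new interval: [2.637500, 2.720000]

After 3 iteration(s), the approximation is c_3 = 2.637500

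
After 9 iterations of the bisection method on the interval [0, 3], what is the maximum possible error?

Bisection error bound: |error| ≤ (b-a)/2^n
|error| ≤ (3 - 0)/2^9 = 3/2^9
|error| ≤ 0.0058593750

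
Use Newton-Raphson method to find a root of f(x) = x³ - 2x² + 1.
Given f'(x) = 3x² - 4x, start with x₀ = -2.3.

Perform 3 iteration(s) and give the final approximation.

f(x) = x³ - 2x² + 1
f'(x) = 3x² - 4x
x₀ = -2.3

Newton-Raphson formula: x_{n+1} = x_n - f(x_n)/f'(x_n)

Iteration 1:
  f(-2.300000) = -21.747000
  f'(-2.300000) = 25.070000
  x_1 = -2.300000 - (-21.747000)/25.070000 = -1.432549
Iteration 2:
  f(-1.432549) = -6.044264
  f'(-1.432549) = 11.886784
  x_2 = -1.432549 - (-6.044264)/11.886784 = -0.924063
Iteration 3:
  f(-0.924063) = -1.496834
  f'(-0.924063) = 6.257928
  x_3 = -0.924063 - (-1.496834)/6.257928 = -0.684873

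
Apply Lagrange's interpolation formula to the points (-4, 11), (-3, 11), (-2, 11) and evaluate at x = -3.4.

Lagrange interpolation formula:
P(x) = Σ yᵢ × Lᵢ(x)
where Lᵢ(x) = Π_{j≠i} (x - xⱼ)/(xᵢ - xⱼ)

L_0(-3.4) = (-3.4 - (-3))/(-4 - (-3)) × (-3.4 - (-2))/(-4 - (-2)) = 0.280000
L_1(-3.4) = (-3.4 - (-4))/(-3 - (-4)) × (-3.4 - (-2))/(-3 - (-2)) = 0.840000
L_2(-3.4) = (-3.4 - (-4))/(-2 - (-4)) × (-3.4 - (-3))/(-2 - (-3)) = -0.120000

P(-3.4) = 11×L_0(-3.4) + 11×L_1(-3.4) + 11×L_2(-3.4)
P(-3.4) = 11.000000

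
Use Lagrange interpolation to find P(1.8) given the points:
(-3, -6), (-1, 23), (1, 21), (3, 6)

Lagrange interpolation formula:
P(x) = Σ yᵢ × Lᵢ(x)
where Lᵢ(x) = Π_{j≠i} (x - xⱼ)/(xᵢ - xⱼ)

L_0(1.8) = (1.8 - (-1))/(-3 - (-1)) × (1.8 - 1)/(-3 - 1) × (1.8 - 3)/(-3 - 3) = 0.056000
L_1(1.8) = (1.8 - (-3))/(-1 - (-3)) × (1.8 - 1)/(-1 - 1) × (1.8 - 3)/(-1 - 3) = -0.288000
L_2(1.8) = (1.8 - (-3))/(1 - (-3)) × (1.8 - (-1))/(1 - (-1)) × (1.8 - 3)/(1 - 3) = 1.008000
L_3(1.8) = (1.8 - (-3))/(3 - (-3)) × (1.8 - (-1))/(3 - (-1)) × (1.8 - 1)/(3 - 1) = 0.224000

P(1.8) = (-6)×L_0(1.8) + 23×L_1(1.8) + 21×L_2(1.8) + 6×L_3(1.8)
P(1.8) = 15.552000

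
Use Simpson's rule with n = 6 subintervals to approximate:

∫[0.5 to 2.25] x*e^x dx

f(x) = x*e^x
a = 0.5, b = 2.25, n = 6
h = (b - a)/n = 0.291667

Simpson's rule: (h/3)[f(x₀) + 4f(x₁) + 2f(x₂) + ... + f(xₙ)]

x_0 = 0.5000, f(x_0) = 0.824361, coefficient = 1
x_1 = 0.7917, f(x_1) = 1.747265, coefficient = 4
x_2 = 1.0833, f(x_2) = 3.200721, coefficient = 2
x_3 = 1.3750, f(x_3) = 5.438230, coefficient = 4
x_4 = 1.6667, f(x_4) = 8.824150, coefficient = 2
x_5 = 1.9583, f(x_5) = 13.879697, coefficient = 4
x_6 = 2.2500, f(x_6) = 21.347406, coefficient = 1

I ≈ (0.291667/3) × 130.482278 = 12.685777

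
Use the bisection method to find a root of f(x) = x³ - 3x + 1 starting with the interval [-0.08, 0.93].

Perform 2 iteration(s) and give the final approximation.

f(x) = x³ - 3x + 1
Initial interval: [-0.08, 0.93]

Iteration 1:
  c_1 = (-0.080000 + 0.930000)/2 = 0.425000
  f(c_1) = f(0.425000) = -0.198234
  f(a) × f(c) < 0, new interval: [-0.080000, 0.425000]
Iteration 2:
  c_2 = (-0.080000 + 0.425000)/2 = 0.172500
  f(c_2) = f(0.172500) = 0.487633
  f(a) × f(c) ≥ 0, new interval: [0.172500, 0.425000]

After 2 iteration(s), the approximation is c_2 = 0.172500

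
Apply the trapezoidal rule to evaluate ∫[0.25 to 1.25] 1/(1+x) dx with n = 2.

f(x) = 1/(1+x)
a = 0.25, b = 1.25, n = 2
h = (b - a)/n = 0.500000

Trapezoidal rule: (h/2)[f(x₀) + 2f(x₁) + 2f(x₂) + ... + f(xₙ)]

x_0 = 0.2500, f(x_0) = 0.800000, coefficient = 1
x_1 = 0.7500, f(x_1) = 0.571429, coefficient = 2
x_2 = 1.2500, f(x_2) = 0.444444, coefficient = 1

I ≈ (0.500000/2) × 2.387302 = 0.596825
Exact value: 0.587787
Error: 0.009039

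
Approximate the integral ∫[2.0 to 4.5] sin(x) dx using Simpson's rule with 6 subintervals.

f(x) = sin(x)
a = 2.0, b = 4.5, n = 6
h = (b - a)/n = 0.416667

Simpson's rule: (h/3)[f(x₀) + 4f(x₁) + 2f(x₂) + ... + f(xₙ)]

x_0 = 2.0000, f(x_0) = 0.909297, coefficient = 1
x_1 = 2.4167, f(x_1) = 0.663080, coefficient = 4
x_2 = 2.8333, f(x_2) = 0.303400, coefficient = 2
x_3 = 3.2500, f(x_3) = -0.108195, coefficient = 4
x_4 = 3.6667, f(x_4) = -0.501277, coefficient = 2
x_5 = 4.0833, f(x_5) = -0.808584, coefficient = 4
x_6 = 4.5000, f(x_6) = -0.977530, coefficient = 1

I ≈ (0.416667/3) × -1.478780 = -0.205386
Exact value: -0.205351
Error: 0.000035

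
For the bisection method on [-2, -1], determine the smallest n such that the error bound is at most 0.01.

We need (b-a)/2^n ≤ 0.01
(-1 - (-2))/2^n ≤ 0.01
1/2^n ≤ 0.01
2^n ≥ 100
n ≥ log₂(100) = 6.64
n ≥ 7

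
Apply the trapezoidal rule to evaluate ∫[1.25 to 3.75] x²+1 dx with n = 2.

f(x) = x²+1
a = 1.25, b = 3.75, n = 2
h = (b - a)/n = 1.250000

Trapezoidal rule: (h/2)[f(x₀) + 2f(x₁) + 2f(x₂) + ... + f(xₙ)]

x_0 = 1.2500, f(x_0) = 2.562500, coefficient = 1
x_1 = 2.5000, f(x_1) = 7.250000, coefficient = 2
x_2 = 3.7500, f(x_2) = 15.062500, coefficient = 1

I ≈ (1.250000/2) × 32.125000 = 20.078125
Exact value: 19.427083
Error: 0.651042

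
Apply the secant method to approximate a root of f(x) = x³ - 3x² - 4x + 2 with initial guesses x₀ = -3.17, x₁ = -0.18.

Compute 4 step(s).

f(x) = x³ - 3x² - 4x + 2
x₀ = -3.17, x₁ = -0.18

Secant formula: x_{n+1} = x_n - f(x_n)(x_n - x_{n-1})/(f(x_n) - f(x_{n-1}))

Iteration 1:
  f(-3.170000) = -47.321713
  f(-0.180000) = 2.616968
  x_2 = -0.180000 - 2.616968×(-0.180000 - (-3.170000))/(2.616968 - (-47.321713))
       = -0.336687
Iteration 2:
  f(-0.180000) = 2.616968
  f(-0.336687) = 2.968507
  x_3 = -0.336687 - 2.968507×(-0.336687 - (-0.180000))/(2.968507 - 2.616968)
       = 0.986426
Iteration 3:
  f(-0.336687) = 2.968507
  f(0.986426) = -3.904986
  x_4 = 0.986426 - (-3.904986)×(0.986426 - (-0.336687))/(-3.904986 - 2.968507)
       = 0.234736
Iteration 4:
  f(0.986426) = -3.904986
  f(0.234736) = 0.908688
  x_5 = 0.234736 - 0.908688×(0.234736 - 0.986426)/(0.908688 - (-3.904986))
       = 0.376634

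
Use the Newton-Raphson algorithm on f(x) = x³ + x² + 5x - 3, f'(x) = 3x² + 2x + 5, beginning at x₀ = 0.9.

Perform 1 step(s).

f(x) = x³ + x² + 5x - 3
f'(x) = 3x² + 2x + 5
x₀ = 0.9

Newton-Raphson formula: x_{n+1} = x_n - f(x_n)/f'(x_n)

Iteration 1:
  f(0.900000) = 3.039000
  f'(0.900000) = 9.230000
  x_1 = 0.900000 - 3.039000/9.230000 = 0.570748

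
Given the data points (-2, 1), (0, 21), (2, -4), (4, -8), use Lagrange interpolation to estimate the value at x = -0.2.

Lagrange interpolation formula:
P(x) = Σ yᵢ × Lᵢ(x)
where Lᵢ(x) = Π_{j≠i} (x - xⱼ)/(xᵢ - xⱼ)

L_0(-0.2) = (-0.2 - 0)/(-2 - 0) × (-0.2 - 2)/(-2 - 2) × (-0.2 - 4)/(-2 - 4) = 0.038500
L_1(-0.2) = (-0.2 - (-2))/(0 - (-2)) × (-0.2 - 2)/(0 - 2) × (-0.2 - 4)/(0 - 4) = 1.039500
L_2(-0.2) = (-0.2 - (-2))/(2 - (-2)) × (-0.2 - 0)/(2 - 0) × (-0.2 - 4)/(2 - 4) = -0.094500
L_3(-0.2) = (-0.2 - (-2))/(4 - (-2)) × (-0.2 - 0)/(4 - 0) × (-0.2 - 2)/(4 - 2) = 0.016500

P(-0.2) = 1×L_0(-0.2) + 21×L_1(-0.2) + (-4)×L_2(-0.2) + (-8)×L_3(-0.2)
P(-0.2) = 22.114000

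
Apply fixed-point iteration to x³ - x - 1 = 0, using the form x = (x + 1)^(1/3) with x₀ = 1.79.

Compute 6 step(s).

Equation: x³ - x - 1 = 0
Fixed-point form: x = (x + 1)^(1/3)
x₀ = 1.79

x_1 = g(1.790000) = 1.407780
x_2 = g(1.407780) = 1.340311
x_3 = g(1.340311) = 1.327673
x_4 = g(1.327673) = 1.325279
x_5 = g(1.325279) = 1.324825
x_6 = g(1.324825) = 1.324738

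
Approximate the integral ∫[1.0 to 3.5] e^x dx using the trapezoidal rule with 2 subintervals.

f(x) = e^x
a = 1.0, b = 3.5, n = 2
h = (b - a)/n = 1.250000

Trapezoidal rule: (h/2)[f(x₀) + 2f(x₁) + 2f(x₂) + ... + f(xₙ)]

x_0 = 1.0000, f(x_0) = 2.718282, coefficient = 1
x_1 = 2.2500, f(x_1) = 9.487736, coefficient = 2
x_2 = 3.5000, f(x_2) = 33.115452, coefficient = 1

I ≈ (1.250000/2) × 54.809205 = 34.255753
Exact value: 30.397170
Error: 3.858583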